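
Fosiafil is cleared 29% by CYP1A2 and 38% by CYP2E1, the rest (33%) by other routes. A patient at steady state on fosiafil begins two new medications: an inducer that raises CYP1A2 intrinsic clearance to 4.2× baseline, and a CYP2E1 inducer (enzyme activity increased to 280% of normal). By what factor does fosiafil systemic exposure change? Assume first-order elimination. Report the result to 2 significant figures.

0.38

CYP1A2: 0.29 × 4.2 = 1.218
CYP2E1: 0.38 × 2.8 = 1.064
Other: 0.33 (unchanged)
CL_new/CL_old = 1.218 + 1.064 + 0.33 = 2.612.
Because systemic exposure varies inversely with clearance, the combined effect is 1 / 2.612 = 0.38.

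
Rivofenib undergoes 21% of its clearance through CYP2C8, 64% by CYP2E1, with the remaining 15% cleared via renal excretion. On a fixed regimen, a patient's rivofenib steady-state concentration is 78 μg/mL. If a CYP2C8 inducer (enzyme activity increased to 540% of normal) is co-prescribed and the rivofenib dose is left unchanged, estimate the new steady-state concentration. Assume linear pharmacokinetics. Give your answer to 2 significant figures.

The CYP2C8 pathway (21% of clearance) increases to 5.4× activity: 0.21 × 5.4 = 1.134.
CYP2E1 (64%) and the residual 15% are unaffected.
New clearance relative to baseline: 1.134 + 0.64 + 0.15 = 1.924.
New steady-state concentration = baseline ÷ relative clearance = 78 / 1.924 = 41 μg/mL.

41 μg/mL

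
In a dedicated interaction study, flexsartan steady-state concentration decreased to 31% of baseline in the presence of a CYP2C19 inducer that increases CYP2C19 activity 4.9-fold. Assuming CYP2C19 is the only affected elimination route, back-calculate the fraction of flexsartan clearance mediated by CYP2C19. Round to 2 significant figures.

0.57

Call the CYP2C19 fraction fm. After the interaction, CL_new/CL_old = fm × 4.9 + (1 − fm).
Steady-state concentration ratio = 1 / (new CL fraction), so new CL fraction = 1 / 0.310 = 3.226.
fm × 4.9 + 1 − fm = 3.226  ⇒  fm × (4.9 − 1) = 2.226  ⇒  fm = 0.57.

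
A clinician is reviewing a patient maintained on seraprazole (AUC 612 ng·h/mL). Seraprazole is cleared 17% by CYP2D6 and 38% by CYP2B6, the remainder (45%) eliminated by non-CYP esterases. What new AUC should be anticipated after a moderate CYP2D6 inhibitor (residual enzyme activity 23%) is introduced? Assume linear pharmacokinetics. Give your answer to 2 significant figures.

7.0 × 10² ng·h/mL

CYP2D6: 0.17 × 0.23 = 0.0391
CYP2B6: 0.38 (unchanged)
Other: 0.45 (unchanged)
CL_new/CL_old = 0.0391 + 0.38 + 0.45 = 0.8691.
With dosing unchanged, AUC scales as 1/CL: 612 / 0.8691 = 7.0 × 10² ng·h/mL.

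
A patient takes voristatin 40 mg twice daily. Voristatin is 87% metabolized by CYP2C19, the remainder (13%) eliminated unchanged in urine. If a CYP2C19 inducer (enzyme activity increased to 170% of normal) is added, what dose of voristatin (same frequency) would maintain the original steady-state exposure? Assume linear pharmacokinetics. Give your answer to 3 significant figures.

The CYP2C19 pathway (87% of clearance) increases to 1.7× activity: 0.87 × 1.7 = 1.479.
The remaining 13% of clearance is unaffected.
Relative clearance = 1.479 + 0.13 = 1.609.
Css,avg = (dose rate)/CL, so holding Css fixed requires dose ∝ CL: 40 × 1.609 = 64.4 mg.

64.4 mg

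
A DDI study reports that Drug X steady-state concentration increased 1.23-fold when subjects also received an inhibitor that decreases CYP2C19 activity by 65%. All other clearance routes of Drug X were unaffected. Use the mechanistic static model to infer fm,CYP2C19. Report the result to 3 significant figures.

Write x for the fraction cleared via CYP2C19. The observed steady-state concentration change means clearance fell to 1/1.23 = 0.813 of baseline.
Setting x·0.35 + (1 − x) = 0.813 and solving: x = (0.813 − 1)/(0.35 − 1) = 0.288.

0.288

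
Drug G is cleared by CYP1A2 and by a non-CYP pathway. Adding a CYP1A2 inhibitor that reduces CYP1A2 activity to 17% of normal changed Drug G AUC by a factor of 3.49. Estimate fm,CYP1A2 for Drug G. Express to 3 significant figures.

0.860

Let fm be the CYP1A2 fraction. New clearance relative to baseline = fm × 0.17 + (1 − fm).
AUC ratio = 1 / (new CL fraction), so new CL fraction = 1 / 3.49 = 0.2865.
fm × 0.17 + 1 − fm = 0.2865  ⇒  fm × (0.17 − 1) = −0.7135  ⇒  fm = 0.860.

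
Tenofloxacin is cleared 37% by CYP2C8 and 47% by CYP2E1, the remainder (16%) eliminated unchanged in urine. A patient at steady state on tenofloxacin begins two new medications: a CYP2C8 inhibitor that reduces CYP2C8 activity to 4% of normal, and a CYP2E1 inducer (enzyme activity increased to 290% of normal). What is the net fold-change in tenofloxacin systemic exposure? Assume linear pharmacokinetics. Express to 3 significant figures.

The CYP2C8 pathway (37% of clearance) drops to 0.04× activity: 0.37 × 0.04 = 0.0148.
The CYP2E1 pathway (47% of clearance) increases to 2.9× activity: 0.47 × 2.9 = 1.363.
The remaining 16% of clearance is unaffected.
Relative clearance = 0.0148 + 1.363 + 0.16 = 1.5378.
Because systemic exposure varies inversely with clearance, the combined effect is 1 / 1.5378 = 0.650.

0.650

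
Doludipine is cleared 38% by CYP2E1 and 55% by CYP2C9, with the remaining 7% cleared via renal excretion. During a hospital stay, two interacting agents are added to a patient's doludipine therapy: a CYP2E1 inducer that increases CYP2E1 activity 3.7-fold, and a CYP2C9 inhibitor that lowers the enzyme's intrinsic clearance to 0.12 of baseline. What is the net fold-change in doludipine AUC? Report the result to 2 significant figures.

The CYP2E1 pathway (38% of clearance) increases to 3.7× activity: 0.38 × 3.7 = 1.406.
The CYP2C9 pathway (55% of clearance) is reduced to 0.12× activity: 0.55 × 0.12 = 0.066.
Non-CYP routes (7%) are unchanged.
Relative clearance = 1.406 + 0.066 + 0.07 = 1.542.
AUC ∝ 1/CL: fold-change = 1 / 1.542 = 0.65.

0.65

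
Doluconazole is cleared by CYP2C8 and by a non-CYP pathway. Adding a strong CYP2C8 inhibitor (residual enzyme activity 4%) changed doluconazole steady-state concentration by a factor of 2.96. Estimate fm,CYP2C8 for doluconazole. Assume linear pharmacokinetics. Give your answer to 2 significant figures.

Call the CYP2C8 fraction fm. After the interaction, CL_new/CL_old = fm × 0.04 + (1 − fm).
Steady-state concentration ratio = 1 / (new CL fraction), so new CL fraction = 1 / 2.96 = 0.3378.
fm × 0.04 + 1 − fm = 0.3378  ⇒  fm × (0.04 − 1) = −0.6622  ⇒  fm = 0.69.

0.69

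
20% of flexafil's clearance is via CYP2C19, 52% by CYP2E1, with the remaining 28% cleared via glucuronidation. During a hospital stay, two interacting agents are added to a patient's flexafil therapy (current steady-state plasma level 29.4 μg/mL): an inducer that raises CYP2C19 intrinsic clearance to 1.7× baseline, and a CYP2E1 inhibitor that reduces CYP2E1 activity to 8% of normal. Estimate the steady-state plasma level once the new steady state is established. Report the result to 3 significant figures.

CYP2C19: 0.2 × 1.7 = 0.34
CYP2E1: 0.52 × 0.08 = 0.0416
Other: 0.28 (unchanged)
CL_new/CL_old = 0.34 + 0.0416 + 0.28 = 0.6616.
Steady-state plasma level ∝ 1/CL: new value = 29.4 / 0.6616 = 44.4 μg/mL.

44.4 μg/mL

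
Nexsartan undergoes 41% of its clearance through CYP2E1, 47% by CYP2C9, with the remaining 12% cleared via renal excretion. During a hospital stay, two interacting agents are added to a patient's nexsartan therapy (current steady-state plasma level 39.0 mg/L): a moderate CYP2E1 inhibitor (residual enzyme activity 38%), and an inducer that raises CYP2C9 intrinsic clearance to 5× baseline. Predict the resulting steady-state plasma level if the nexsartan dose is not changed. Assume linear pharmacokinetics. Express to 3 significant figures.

CYP2E1: 0.41 × 0.38 = 0.1558
CYP2C9: 0.47 × 5 = 2.35
Other: 0.12 (unchanged)
Relative clearance = 0.1558 + 2.35 + 0.12 = 2.6258.
Dividing the baseline by the relative clearance: 39.0 / 2.6258 = 14.9 mg/L.

14.9 mg/L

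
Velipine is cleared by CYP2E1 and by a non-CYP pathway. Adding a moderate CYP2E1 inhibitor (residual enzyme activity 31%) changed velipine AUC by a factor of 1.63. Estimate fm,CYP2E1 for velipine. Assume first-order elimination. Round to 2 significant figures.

0.56

Call the CYP2E1 fraction fm. After the interaction, CL_new/CL_old = fm × 0.31 + (1 − fm).
AUC ratio = 1 / (new CL fraction), so new CL fraction = 1 / 1.63 = 0.6135.
fm × 0.31 + 1 − fm = 0.6135  ⇒  fm × (0.31 − 1) = −0.3865  ⇒  fm = 0.56.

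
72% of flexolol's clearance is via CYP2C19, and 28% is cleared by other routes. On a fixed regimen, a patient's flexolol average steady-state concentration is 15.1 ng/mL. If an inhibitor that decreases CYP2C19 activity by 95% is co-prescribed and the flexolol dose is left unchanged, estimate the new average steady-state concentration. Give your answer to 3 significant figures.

CYP2C19: 0.72 × 0.05 = 0.036
Other: 0.28 (unchanged)
New clearance relative to baseline: 0.036 + 0.28 = 0.316.
With dosing unchanged, average steady-state concentration scales as 1/CL: 15.1 / 0.316 = 47.8 ng/mL.

47.8 ng/mL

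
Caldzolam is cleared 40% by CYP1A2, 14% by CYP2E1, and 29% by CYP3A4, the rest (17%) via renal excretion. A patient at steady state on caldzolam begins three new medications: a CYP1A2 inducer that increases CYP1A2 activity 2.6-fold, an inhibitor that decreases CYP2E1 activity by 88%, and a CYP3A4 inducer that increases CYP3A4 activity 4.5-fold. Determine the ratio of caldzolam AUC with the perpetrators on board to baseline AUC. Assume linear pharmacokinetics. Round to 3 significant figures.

The CYP1A2 pathway (40% of clearance) is boosted to 2.6× activity: 0.4 × 2.6 = 1.04.
The CYP2E1 pathway (14% of clearance) drops to 0.12× activity: 0.14 × 0.12 = 0.0168.
The CYP3A4 pathway (29% of clearance) rises to 4.5× activity: 0.29 × 4.5 = 1.305.
Non-CYP routes (17%) are unchanged.
New clearance relative to baseline: 1.04 + 0.0168 + 1.305 + 0.17 = 2.5318.
Net AUC ratio = 1 / 2.5318 = 0.395.

0.395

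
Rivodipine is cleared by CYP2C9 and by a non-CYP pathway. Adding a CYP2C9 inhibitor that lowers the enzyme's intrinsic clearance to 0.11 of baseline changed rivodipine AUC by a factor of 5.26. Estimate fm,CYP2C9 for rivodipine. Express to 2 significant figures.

CL'/CL = 1 / 5.26 = 0.1901
0.11·fm + (1 − fm) = 0.1901
fm = (0.1901 − 1) / (0.11 − 1) = 0.91

0.91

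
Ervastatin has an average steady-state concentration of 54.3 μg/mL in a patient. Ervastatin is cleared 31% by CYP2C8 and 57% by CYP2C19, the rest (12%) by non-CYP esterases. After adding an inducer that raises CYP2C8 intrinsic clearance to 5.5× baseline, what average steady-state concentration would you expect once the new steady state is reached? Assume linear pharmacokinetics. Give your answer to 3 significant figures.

CYP2C8: 0.31 × 5.5 = 1.705
CYP2C19: 0.57 (unchanged)
Other: 0.12 (unchanged)
CL_new/CL_old = 1.705 + 0.57 + 0.12 = 2.395.
New average steady-state concentration = baseline ÷ relative clearance = 54.3 / 2.395 = 22.7 μg/mL.

22.7 μg/mL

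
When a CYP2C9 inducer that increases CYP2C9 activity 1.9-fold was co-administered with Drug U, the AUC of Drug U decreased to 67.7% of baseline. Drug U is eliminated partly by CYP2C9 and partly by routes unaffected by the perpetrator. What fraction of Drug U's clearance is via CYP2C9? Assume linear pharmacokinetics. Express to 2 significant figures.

0.53

Let x = fm,CYP2C9. Because AUC ∝ 1/CL, relative clearance rose to 1/0.677 = 1.477.
Only the CYP2C9 route changed, so 1.477 = x·1.9 + (1 − x), giving x = 0.53.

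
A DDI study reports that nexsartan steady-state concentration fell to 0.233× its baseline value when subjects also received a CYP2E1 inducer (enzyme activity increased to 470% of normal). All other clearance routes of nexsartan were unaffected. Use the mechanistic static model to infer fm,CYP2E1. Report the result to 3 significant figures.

0.890

Call the CYP2E1 fraction fm. After the interaction, CL_new/CL_old = fm × 4.7 + (1 − fm).
Steady-state concentration ratio = 1 / (new CL fraction), so new CL fraction = 1 / 0.233 = 4.292.
fm × 4.7 + 1 − fm = 4.292  ⇒  fm × (4.7 − 1) = 3.292  ⇒  fm = 0.890.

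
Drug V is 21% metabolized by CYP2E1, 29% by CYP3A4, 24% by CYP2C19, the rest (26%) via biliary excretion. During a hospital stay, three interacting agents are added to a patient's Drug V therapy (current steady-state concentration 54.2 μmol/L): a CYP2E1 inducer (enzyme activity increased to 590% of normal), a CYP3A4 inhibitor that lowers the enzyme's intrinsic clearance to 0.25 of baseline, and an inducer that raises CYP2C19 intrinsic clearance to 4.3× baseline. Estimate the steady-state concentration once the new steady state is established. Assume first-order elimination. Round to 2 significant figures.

CYP2E1: 0.21 × 5.9 = 1.239
CYP3A4: 0.29 × 0.25 = 0.0725
CYP2C19: 0.24 × 4.3 = 1.032
Other: 0.26 (unchanged)
New clearance relative to baseline: 1.239 + 0.0725 + 1.032 + 0.26 = 2.6035.
Dividing the baseline by the relative clearance: 54.2 / 2.6035 = 21 μmol/L.

21 μmol/L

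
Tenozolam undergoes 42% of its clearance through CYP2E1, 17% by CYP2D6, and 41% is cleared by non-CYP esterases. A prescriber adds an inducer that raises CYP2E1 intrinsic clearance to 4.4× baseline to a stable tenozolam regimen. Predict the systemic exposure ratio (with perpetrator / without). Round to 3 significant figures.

CYP2E1: 0.42 × 4.4 = 1.848
CYP2D6: 0.17 (unchanged)
Other: 0.41 (unchanged)
CL_new/CL_old = 1.848 + 0.17 + 0.41 = 2.428.
Since systemic exposure ∝ 1/CL, the ratio is 1 / 2.428 = 0.412.

0.412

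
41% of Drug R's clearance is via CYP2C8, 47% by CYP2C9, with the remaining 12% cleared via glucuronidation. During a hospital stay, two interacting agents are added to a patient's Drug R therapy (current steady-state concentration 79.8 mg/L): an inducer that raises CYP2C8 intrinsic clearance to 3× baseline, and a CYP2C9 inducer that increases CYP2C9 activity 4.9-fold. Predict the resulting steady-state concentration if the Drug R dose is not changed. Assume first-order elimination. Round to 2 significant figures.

22 mg/L

The CYP2C8 pathway (41% of clearance) increases to 3× activity: 0.41 × 3 = 1.23.
The CYP2C9 pathway (47% of clearance) increases to 4.9× activity: 0.47 × 4.9 = 2.303.
The remaining 12% of clearance is unaffected.
CL_new/CL_old = 1.23 + 2.303 + 0.12 = 3.653.
Steady-state concentration ∝ 1/CL: new value = 79.8 / 3.653 = 22 mg/L.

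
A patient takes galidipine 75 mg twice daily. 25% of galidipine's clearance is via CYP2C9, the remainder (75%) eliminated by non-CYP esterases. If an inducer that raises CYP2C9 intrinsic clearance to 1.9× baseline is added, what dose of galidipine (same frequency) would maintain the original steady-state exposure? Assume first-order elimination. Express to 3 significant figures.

CYP2C9: 0.25 × 1.9 = 0.475
Other: 0.75 (unchanged)
New clearance relative to baseline: 0.475 + 0.75 = 1.225.
Css,avg = (dose rate)/CL, so holding Css fixed requires dose ∝ CL: 75 × 1.225 = 91.9 mg.

91.9 mg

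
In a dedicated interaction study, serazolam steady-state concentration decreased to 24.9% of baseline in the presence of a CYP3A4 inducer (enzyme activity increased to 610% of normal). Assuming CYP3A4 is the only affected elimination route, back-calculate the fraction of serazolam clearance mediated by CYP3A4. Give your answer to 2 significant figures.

0.59

Let x = fm,CYP3A4. Because steady-state concentration ∝ 1/CL, relative clearance rose to 1/0.249 = 4.016.
Only the CYP3A4 route changed, so 4.016 = x·6.1 + (1 − x), giving x = 0.59.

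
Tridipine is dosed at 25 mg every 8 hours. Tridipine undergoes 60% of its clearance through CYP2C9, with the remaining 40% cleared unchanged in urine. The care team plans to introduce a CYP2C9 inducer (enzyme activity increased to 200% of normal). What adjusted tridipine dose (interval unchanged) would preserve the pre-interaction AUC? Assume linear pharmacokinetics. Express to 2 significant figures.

The CYP2C9 pathway (60% of clearance) increases to 2× activity: 0.6 × 2 = 1.2.
The remaining 40% of clearance is unaffected.
CL_new/CL_old = 1.2 + 0.4 = 1.6.
Css,avg = (dose rate)/CL, so holding Css fixed requires dose ∝ CL: 25 × 1.6 = 40 mg.

40 mg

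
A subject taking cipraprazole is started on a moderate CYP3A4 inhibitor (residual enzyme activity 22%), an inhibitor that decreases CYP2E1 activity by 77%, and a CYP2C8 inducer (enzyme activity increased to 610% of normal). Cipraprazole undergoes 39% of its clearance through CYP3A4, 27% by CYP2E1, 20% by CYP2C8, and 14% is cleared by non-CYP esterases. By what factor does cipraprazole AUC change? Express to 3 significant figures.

CYP3A4: 0.39 × 0.22 = 0.0858
CYP2E1: 0.27 × 0.23 = 0.0621
CYP2C8: 0.2 × 6.1 = 1.22
Other: 0.14 (unchanged)
Relative clearance = 0.0858 + 0.0621 + 1.22 + 0.14 = 1.5079.
AUC ∝ 1/CL: fold-change = 1 / 1.5079 = 0.663.

0.663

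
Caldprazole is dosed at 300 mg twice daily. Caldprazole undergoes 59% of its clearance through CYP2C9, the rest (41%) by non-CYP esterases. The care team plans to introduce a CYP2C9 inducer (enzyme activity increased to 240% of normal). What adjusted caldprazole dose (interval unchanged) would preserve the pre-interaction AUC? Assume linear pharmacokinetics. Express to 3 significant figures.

548 mg

CYP2C9: 0.59 × 2.4 = 1.416
Other: 0.41 (unchanged)
New clearance relative to baseline: 1.416 + 0.41 = 1.826.
To maintain the same steady-state level, dose must scale with clearance: new dose = 300 × 1.826 = 548 mg.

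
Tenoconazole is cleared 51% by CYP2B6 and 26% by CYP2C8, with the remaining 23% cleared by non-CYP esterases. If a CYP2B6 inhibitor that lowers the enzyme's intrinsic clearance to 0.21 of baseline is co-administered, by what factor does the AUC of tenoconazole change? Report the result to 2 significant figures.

The CYP2B6 pathway (51% of clearance) falls to 0.21× activity: 0.51 × 0.21 = 0.1071.
CYP2C8 (26%) and the residual 23% are unaffected.
Relative clearance = 0.1071 + 0.26 + 0.23 = 0.5971.
AUC ratio = CL_old/CL_new = 1 / 0.5971 = 1.7.

1.7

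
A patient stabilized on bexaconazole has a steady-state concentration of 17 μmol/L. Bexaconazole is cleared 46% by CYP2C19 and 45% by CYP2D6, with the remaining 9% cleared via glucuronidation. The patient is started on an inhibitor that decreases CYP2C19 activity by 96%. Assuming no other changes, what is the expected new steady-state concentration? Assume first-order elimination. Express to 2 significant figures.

The CYP2C19 pathway (46% of clearance) falls to 0.04× activity: 0.46 × 0.04 = 0.0184.
CYP2D6 (45%) and the residual 9% are unaffected.
CL_new/CL_old = 0.0184 + 0.45 + 0.09 = 0.5584.
Steady-state concentration ∝ 1/CL, so new value = 17 / 0.5584 = 30 μmol/L.

30 μmol/L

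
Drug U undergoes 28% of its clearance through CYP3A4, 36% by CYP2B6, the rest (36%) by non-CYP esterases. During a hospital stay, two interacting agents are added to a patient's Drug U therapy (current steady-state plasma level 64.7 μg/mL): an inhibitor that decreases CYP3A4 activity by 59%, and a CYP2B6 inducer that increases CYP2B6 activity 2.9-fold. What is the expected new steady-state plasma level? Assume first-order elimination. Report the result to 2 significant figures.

43 μg/mL

CYP3A4: 0.28 × 0.41 = 0.1148
CYP2B6: 0.36 × 2.9 = 1.044
Other: 0.36 (unchanged)
Relative clearance = 0.1148 + 1.044 + 0.36 = 1.5188.
New steady-state plasma level = 64.7 / 1.5188 = 43 μg/mL (concentration scales inversely with clearance).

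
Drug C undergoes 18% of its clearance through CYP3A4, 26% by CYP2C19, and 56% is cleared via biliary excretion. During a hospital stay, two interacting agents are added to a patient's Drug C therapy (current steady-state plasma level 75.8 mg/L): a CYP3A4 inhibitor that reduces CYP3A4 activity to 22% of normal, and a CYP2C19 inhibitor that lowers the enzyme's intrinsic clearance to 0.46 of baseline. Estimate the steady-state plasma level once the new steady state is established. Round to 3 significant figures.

105 mg/L

The CYP3A4 pathway (18% of clearance) drops to 0.22× activity: 0.18 × 0.22 = 0.0396.
The CYP2C19 pathway (26% of clearance) is reduced to 0.46× activity: 0.26 × 0.46 = 0.1196.
The remaining 56% of clearance is unaffected.
Relative clearance = 0.0396 + 0.1196 + 0.56 = 0.7192.
New steady-state plasma level = 75.8 / 0.7192 = 105 mg/L (concentration scales inversely with clearance).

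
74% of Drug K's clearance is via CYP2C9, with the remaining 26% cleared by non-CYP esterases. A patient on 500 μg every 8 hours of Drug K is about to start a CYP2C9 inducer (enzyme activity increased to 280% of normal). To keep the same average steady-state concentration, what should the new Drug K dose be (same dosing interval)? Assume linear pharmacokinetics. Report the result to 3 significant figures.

The CYP2C9 pathway (74% of clearance) is boosted to 2.8× activity: 0.74 × 2.8 = 2.072.
The remaining 26% of clearance is unaffected.
New clearance relative to baseline: 2.072 + 0.26 = 2.332.
To maintain the same steady-state level, dose must scale with clearance: new dose = 500 × 2.332 = 1.17 × 10³ μg.

1.17 × 10³ μg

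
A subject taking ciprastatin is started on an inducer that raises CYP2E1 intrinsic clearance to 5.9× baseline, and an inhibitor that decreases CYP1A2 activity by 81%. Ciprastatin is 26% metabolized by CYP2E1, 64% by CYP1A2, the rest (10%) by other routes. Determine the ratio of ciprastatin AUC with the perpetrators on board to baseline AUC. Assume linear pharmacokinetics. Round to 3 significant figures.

The CYP2E1 pathway (26% of clearance) rises to 5.9× activity: 0.26 × 5.9 = 1.534.
The CYP1A2 pathway (64% of clearance) falls to 0.19× activity: 0.64 × 0.19 = 0.1216.
The remaining 10% of clearance is unaffected.
New clearance relative to baseline: 1.534 + 0.1216 + 0.1 = 1.7556.
Because AUC varies inversely with clearance, the combined effect is 1 / 1.7556 = 0.570.

0.570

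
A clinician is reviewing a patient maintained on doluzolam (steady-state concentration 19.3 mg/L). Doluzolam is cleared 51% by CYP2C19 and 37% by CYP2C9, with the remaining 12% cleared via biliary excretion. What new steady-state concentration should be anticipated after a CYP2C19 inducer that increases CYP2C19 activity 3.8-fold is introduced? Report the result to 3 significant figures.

The CYP2C19 pathway (51% of clearance) increases to 3.8× activity: 0.51 × 3.8 = 1.938.
CYP2C9 (37%) and the residual 12% are unaffected.
New clearance relative to baseline: 1.938 + 0.37 + 0.12 = 2.428.
New steady-state concentration = baseline ÷ relative clearance = 19.3 / 2.428 = 7.95 mg/L.

7.95 mg/L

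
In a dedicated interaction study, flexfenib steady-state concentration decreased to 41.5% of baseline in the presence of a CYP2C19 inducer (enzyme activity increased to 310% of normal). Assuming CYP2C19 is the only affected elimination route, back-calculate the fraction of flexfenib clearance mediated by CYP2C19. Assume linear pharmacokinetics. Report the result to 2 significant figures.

CL'/CL = 1 / 0.415 = 2.41
3.1·fm + (1 − fm) = 2.41
fm = (2.41 − 1) / (3.1 − 1) = 0.67

0.67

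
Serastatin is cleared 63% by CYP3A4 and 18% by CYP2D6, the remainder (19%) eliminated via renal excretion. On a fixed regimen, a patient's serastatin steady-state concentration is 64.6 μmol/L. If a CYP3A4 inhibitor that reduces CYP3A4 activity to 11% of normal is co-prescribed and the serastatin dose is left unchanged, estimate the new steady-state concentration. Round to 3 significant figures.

147 μmol/L

CYP3A4: 0.63 × 0.11 = 0.0693
CYP2D6: 0.18 (unchanged)
Other: 0.19 (unchanged)
Relative clearance = 0.0693 + 0.18 + 0.19 = 0.4393.
New steady-state concentration = baseline ÷ relative clearance = 64.6 / 0.4393 = 147 μmol/L.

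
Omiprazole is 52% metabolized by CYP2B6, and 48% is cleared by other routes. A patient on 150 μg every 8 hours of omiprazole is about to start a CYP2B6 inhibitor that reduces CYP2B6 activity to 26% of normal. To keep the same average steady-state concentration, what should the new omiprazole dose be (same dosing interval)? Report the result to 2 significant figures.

92 μg

The CYP2B6 pathway (52% of clearance) is reduced to 0.26× activity: 0.52 × 0.26 = 0.1352.
Non-CYP routes (48%) are unchanged.
CL_new/CL_old = 0.1352 + 0.48 = 0.6152.
Exposure is unchanged when dose changes in proportion to clearance. New dose = 150 μg × 0.6152 = 92 μg.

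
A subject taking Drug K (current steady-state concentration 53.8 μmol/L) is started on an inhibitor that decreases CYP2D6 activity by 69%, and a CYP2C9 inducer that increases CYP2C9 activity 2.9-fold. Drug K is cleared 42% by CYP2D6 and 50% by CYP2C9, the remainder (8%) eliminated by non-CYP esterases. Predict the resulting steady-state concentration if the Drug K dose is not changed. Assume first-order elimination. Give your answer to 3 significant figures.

32.4 μmol/L

CYP2D6: 0.42 × 0.31 = 0.1302
CYP2C9: 0.5 × 2.9 = 1.45
Other: 0.08 (unchanged)
New clearance relative to baseline: 0.1302 + 1.45 + 0.08 = 1.6602.
Dividing the baseline by the relative clearance: 53.8 / 1.6602 = 32.4 μmol/L.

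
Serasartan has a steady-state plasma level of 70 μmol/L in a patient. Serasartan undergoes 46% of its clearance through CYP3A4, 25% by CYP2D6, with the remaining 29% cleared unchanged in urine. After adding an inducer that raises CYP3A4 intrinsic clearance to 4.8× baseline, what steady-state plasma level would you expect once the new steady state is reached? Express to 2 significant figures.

25 μmol/L

CYP3A4: 0.46 × 4.8 = 2.208
CYP2D6: 0.25 (unchanged)
Other: 0.29 (unchanged)
New clearance relative to baseline: 2.208 + 0.25 + 0.29 = 2.748.
Steady-state plasma level ∝ 1/CL, so new value = 70 / 2.748 = 25 μmol/L.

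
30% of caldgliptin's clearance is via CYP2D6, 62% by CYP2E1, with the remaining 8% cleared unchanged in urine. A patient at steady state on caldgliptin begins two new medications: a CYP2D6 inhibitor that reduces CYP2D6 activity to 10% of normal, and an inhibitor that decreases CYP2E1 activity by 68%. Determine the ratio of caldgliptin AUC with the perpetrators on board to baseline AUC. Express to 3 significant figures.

The CYP2D6 pathway (30% of clearance) is reduced to 0.1× activity: 0.3 × 0.1 = 0.03.
The CYP2E1 pathway (62% of clearance) is reduced to 0.32× activity: 0.62 × 0.32 = 0.1984.
Non-CYP routes (8%) are unchanged.
CL_new/CL_old = 0.03 + 0.1984 + 0.08 = 0.3084.
Because AUC varies inversely with clearance, the combined effect is 1 / 0.3084 = 3.24.

3.24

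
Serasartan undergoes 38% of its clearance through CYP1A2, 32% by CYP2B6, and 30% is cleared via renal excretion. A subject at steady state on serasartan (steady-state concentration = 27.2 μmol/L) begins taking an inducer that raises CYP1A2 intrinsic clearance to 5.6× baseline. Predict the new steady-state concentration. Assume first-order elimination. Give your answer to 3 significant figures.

9.90 μmol/L

CYP1A2: 0.38 × 5.6 = 2.128
CYP2B6: 0.32 (unchanged)
Other: 0.3 (unchanged)
Relative clearance = 2.128 + 0.32 + 0.3 = 2.748.
With dosing unchanged, steady-state concentration scales as 1/CL: 27.2 / 2.748 = 9.90 μmol/L.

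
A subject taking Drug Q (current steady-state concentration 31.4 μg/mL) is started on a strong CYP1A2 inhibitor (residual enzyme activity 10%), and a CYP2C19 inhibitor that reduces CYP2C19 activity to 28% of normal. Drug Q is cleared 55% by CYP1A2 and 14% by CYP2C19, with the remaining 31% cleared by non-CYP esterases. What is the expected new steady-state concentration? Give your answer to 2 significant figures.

CYP1A2: 0.55 × 0.1 = 0.055
CYP2C19: 0.14 × 0.28 = 0.0392
Other: 0.31 (unchanged)
Relative clearance = 0.055 + 0.0392 + 0.31 = 0.4042.
New steady-state concentration = 31.4 / 0.4042 = 78 μg/mL (concentration scales inversely with clearance).

78 μg/mL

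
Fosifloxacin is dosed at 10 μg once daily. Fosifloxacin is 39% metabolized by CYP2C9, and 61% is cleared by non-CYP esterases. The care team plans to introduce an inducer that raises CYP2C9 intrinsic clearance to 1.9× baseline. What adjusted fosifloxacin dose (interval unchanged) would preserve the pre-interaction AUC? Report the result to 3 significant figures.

The CYP2C9 pathway (39% of clearance) is boosted to 1.9× activity: 0.39 × 1.9 = 0.741.
The remaining 61% of clearance is unaffected.
CL_new/CL_old = 0.741 + 0.61 = 1.351.
Exposure is unchanged when dose changes in proportion to clearance. New dose = 10 μg × 1.351 = 13.5 μg.

13.5 μg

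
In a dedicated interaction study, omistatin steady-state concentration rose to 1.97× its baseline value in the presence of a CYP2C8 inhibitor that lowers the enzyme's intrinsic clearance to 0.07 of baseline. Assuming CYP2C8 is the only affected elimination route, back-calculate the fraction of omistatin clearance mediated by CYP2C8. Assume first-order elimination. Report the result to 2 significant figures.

Write x for the fraction cleared via CYP2C8. The observed steady-state concentration change means clearance fell to 1/1.97 = 0.5076 of baseline.
Setting x·0.07 + (1 − x) = 0.5076 and solving: x = (0.5076 − 1)/(0.07 − 1) = 0.53.

0.53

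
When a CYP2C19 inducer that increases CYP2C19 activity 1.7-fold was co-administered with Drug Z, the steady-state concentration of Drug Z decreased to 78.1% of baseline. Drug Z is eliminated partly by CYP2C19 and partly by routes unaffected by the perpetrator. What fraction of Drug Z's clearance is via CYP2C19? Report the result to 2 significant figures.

0.40

CL'/CL = 1 / 0.781 = 1.28
1.7·fm + (1 − fm) = 1.28
fm = (1.28 − 1) / (1.7 − 1) = 0.40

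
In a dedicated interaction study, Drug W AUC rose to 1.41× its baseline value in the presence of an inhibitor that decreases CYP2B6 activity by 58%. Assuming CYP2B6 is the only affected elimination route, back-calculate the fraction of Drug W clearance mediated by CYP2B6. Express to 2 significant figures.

0.50

Write x for the fraction cleared via CYP2B6. The observed AUC change means clearance fell to 1/1.41 = 0.7092 of baseline.
Only the CYP2B6 route changed, so 0.7092 = x·0.42 + (1 − x), giving x = 0.50.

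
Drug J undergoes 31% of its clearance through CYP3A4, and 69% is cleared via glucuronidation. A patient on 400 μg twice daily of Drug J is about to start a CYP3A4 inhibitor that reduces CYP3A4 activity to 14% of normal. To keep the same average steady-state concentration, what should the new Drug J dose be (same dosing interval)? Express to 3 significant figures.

CYP3A4: 0.31 × 0.14 = 0.0434
Other: 0.69 (unchanged)
New clearance relative to baseline: 0.0434 + 0.69 = 0.7334.
To maintain the same steady-state level, dose must scale with clearance: new dose = 400 × 0.7334 = 293 μg.

293 μg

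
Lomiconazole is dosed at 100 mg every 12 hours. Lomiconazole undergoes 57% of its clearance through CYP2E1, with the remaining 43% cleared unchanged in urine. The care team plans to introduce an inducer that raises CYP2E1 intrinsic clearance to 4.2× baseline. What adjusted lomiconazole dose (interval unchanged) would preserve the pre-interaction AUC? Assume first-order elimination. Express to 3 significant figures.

The CYP2E1 pathway (57% of clearance) rises to 4.2× activity: 0.57 × 4.2 = 2.394.
Non-CYP routes (43%) are unchanged.
New clearance relative to baseline: 2.394 + 0.43 = 2.824.
To maintain the same steady-state level, dose must scale with clearance: new dose = 100 × 2.824 = 282 mg.

282 mg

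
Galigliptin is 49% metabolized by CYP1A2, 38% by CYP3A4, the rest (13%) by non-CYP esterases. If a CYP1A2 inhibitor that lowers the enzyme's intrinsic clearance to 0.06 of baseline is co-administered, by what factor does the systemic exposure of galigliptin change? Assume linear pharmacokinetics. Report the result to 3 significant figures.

1.85

The CYP1A2 pathway (49% of clearance) falls to 0.06× activity: 0.49 × 0.06 = 0.0294.
CYP3A4 (38%) and the residual 13% are unaffected.
CL_new/CL_old = 0.0294 + 0.38 + 0.13 = 0.5394.
Systemic exposure is inversely proportional to clearance, so the fold-change is 1 / 0.5394 = 1.85.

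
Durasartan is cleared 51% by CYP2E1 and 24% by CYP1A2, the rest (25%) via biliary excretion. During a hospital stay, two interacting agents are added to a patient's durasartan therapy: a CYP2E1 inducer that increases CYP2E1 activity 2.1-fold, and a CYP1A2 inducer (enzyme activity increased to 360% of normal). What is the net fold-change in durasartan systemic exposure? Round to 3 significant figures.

0.458

The CYP2E1 pathway (51% of clearance) increases to 2.1× activity: 0.51 × 2.1 = 1.071.
The CYP1A2 pathway (24% of clearance) rises to 3.6× activity: 0.24 × 3.6 = 0.864.
Non-CYP routes (25%) are unchanged.
Relative clearance = 1.071 + 0.864 + 0.25 = 2.185.
Systemic exposure ∝ 1/CL: fold-change = 1 / 2.185 = 0.458.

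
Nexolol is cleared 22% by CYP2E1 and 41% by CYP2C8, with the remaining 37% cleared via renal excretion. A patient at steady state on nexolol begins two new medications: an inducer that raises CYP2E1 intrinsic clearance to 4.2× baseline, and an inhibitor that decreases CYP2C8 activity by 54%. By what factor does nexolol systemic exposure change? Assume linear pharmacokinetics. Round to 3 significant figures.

0.674

The CYP2E1 pathway (22% of clearance) rises to 4.2× activity: 0.22 × 4.2 = 0.924.
The CYP2C8 pathway (41% of clearance) is reduced to 0.46× activity: 0.41 × 0.46 = 0.1886.
The remaining 37% of clearance is unaffected.
New clearance relative to baseline: 0.924 + 0.1886 + 0.37 = 1.4826.
Because systemic exposure varies inversely with clearance, the combined effect is 1 / 1.4826 = 0.674.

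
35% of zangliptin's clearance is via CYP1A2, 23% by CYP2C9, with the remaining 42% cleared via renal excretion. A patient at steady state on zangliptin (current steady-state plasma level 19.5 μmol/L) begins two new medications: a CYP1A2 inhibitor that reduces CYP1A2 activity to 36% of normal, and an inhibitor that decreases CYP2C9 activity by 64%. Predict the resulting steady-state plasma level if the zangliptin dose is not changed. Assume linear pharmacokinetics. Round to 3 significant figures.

31.0 μmol/L

The CYP1A2 pathway (35% of clearance) is reduced to 0.36× activity: 0.35 × 0.36 = 0.126.
The CYP2C9 pathway (23% of clearance) is reduced to 0.36× activity: 0.23 × 0.36 = 0.0828.
Non-CYP routes (42%) are unchanged.
New clearance relative to baseline: 0.126 + 0.0828 + 0.42 = 0.6288.
New steady-state plasma level = 19.5 / 0.6288 = 31.0 μmol/L (concentration scales inversely with clearance).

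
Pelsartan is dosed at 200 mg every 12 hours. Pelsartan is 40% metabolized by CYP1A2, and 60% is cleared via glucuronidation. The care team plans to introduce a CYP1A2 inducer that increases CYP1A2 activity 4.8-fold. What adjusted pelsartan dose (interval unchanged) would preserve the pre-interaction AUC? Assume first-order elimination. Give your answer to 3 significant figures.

The CYP1A2 pathway (40% of clearance) rises to 4.8× activity: 0.4 × 4.8 = 1.92.
The remaining 60% of clearance is unaffected.
CL_new/CL_old = 1.92 + 0.6 = 2.52.
Exposure is unchanged when dose changes in proportion to clearance. New dose = 200 mg × 2.52 = 504 mg.

504 mg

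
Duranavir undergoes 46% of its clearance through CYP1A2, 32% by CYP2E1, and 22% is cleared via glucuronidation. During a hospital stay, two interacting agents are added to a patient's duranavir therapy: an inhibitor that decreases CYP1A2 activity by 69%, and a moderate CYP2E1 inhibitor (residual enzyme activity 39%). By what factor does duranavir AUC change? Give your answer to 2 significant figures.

CYP1A2: 0.46 × 0.31 = 0.1426
CYP2E1: 0.32 × 0.39 = 0.1248
Other: 0.22 (unchanged)
Relative clearance = 0.1426 + 0.1248 + 0.22 = 0.4874.
Because AUC varies inversely with clearance, the combined effect is 1 / 0.4874 = 2.1.

2.1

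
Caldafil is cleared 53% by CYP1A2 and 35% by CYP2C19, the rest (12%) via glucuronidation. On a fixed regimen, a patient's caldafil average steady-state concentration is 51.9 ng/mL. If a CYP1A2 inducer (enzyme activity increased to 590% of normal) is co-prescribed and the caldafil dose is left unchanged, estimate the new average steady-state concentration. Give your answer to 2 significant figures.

The CYP1A2 pathway (53% of clearance) increases to 5.9× activity: 0.53 × 5.9 = 3.127.
CYP2C19 (35%) and the residual 12% are unaffected.
New clearance relative to baseline: 3.127 + 0.35 + 0.12 = 3.597.
Average steady-state concentration ∝ 1/CL, so new value = 51.9 / 3.597 = 14 ng/mL.

14 ng/mL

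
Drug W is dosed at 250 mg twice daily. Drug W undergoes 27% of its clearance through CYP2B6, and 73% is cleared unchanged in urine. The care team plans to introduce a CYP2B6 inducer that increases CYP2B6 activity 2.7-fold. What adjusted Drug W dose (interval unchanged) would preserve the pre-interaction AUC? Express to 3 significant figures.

CYP2B6: 0.27 × 2.7 = 0.729
Other: 0.73 (unchanged)
CL_new/CL_old = 0.729 + 0.73 = 1.459.
Css,avg = (dose rate)/CL, so holding Css fixed requires dose ∝ CL: 250 × 1.459 = 365 mg.

365 mg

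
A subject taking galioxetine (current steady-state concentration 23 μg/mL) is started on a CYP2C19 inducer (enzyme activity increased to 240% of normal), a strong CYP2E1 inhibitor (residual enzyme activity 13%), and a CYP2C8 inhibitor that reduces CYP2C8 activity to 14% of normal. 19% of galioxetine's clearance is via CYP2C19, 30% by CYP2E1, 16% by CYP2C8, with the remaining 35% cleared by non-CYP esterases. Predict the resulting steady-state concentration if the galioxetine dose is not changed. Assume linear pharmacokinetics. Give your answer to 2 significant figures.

27 μg/mL

The CYP2C19 pathway (19% of clearance) increases to 2.4× activity: 0.19 × 2.4 = 0.456.
The CYP2E1 pathway (30% of clearance) is reduced to 0.13× activity: 0.3 × 0.13 = 0.039.
The CYP2C8 pathway (16% of clearance) falls to 0.14× activity: 0.16 × 0.14 = 0.0224.
The remaining 35% of clearance is unaffected.
New clearance relative to baseline: 0.456 + 0.039 + 0.0224 + 0.35 = 0.8674.
New steady-state concentration = 23 / 0.8674 = 27 μg/mL (concentration scales inversely with clearance).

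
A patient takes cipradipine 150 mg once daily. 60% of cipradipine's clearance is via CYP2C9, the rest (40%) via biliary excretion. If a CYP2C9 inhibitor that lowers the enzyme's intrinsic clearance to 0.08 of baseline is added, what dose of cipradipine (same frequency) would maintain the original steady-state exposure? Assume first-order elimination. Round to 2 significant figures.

67 mg

CYP2C9: 0.6 × 0.08 = 0.048
Other: 0.4 (unchanged)
New clearance relative to baseline: 0.048 + 0.4 = 0.448.
To maintain the same steady-state level, dose must scale with clearance: new dose = 150 × 0.448 = 67 mg.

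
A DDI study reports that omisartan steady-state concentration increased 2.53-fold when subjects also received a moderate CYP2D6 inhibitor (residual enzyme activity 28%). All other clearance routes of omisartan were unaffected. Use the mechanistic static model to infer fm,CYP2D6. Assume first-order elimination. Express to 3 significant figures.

CL'/CL = 1 / 2.53 = 0.3953
0.28·fm + (1 − fm) = 0.3953
fm = (0.3953 − 1) / (0.28 − 1) = 0.840

0.840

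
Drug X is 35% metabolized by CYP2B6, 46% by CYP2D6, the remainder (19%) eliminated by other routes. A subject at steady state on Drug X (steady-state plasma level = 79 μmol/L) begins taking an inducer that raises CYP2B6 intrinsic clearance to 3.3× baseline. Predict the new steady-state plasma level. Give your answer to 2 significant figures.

The CYP2B6 pathway (35% of clearance) is boosted to 3.3× activity: 0.35 × 3.3 = 1.155.
CYP2D6 (46%) and the residual 19% are unaffected.
CL_new/CL_old = 1.155 + 0.46 + 0.19 = 1.805.
With dosing unchanged, steady-state plasma level scales as 1/CL: 79 / 1.805 = 44 μmol/L.

44 μmol/L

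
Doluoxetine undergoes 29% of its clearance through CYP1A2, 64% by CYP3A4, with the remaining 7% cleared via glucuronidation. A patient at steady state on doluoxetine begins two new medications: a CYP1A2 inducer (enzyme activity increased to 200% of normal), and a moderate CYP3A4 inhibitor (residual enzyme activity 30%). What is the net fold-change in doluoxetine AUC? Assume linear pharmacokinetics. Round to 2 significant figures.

CYP1A2: 0.29 × 2 = 0.58
CYP3A4: 0.64 × 0.3 = 0.192
Other: 0.07 (unchanged)
Relative clearance = 0.58 + 0.192 + 0.07 = 0.842.
Because AUC varies inversely with clearance, the combined effect is 1 / 0.842 = 1.2.

1.2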